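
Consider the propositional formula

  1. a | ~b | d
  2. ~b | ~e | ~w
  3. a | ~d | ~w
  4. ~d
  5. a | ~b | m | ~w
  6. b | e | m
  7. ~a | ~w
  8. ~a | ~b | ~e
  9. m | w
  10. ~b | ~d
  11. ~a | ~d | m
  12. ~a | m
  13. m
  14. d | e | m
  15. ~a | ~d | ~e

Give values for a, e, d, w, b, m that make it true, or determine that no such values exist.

Unit clause (~d) forces d = False.
Unit clause (m) forces m = True.
Set a = False.
  then (a | ~b | d) forces b = False.
Set e = True.
Set w = False.
All clauses satisfied.

a = False, e = True, d = False, w = False, b = False, m = True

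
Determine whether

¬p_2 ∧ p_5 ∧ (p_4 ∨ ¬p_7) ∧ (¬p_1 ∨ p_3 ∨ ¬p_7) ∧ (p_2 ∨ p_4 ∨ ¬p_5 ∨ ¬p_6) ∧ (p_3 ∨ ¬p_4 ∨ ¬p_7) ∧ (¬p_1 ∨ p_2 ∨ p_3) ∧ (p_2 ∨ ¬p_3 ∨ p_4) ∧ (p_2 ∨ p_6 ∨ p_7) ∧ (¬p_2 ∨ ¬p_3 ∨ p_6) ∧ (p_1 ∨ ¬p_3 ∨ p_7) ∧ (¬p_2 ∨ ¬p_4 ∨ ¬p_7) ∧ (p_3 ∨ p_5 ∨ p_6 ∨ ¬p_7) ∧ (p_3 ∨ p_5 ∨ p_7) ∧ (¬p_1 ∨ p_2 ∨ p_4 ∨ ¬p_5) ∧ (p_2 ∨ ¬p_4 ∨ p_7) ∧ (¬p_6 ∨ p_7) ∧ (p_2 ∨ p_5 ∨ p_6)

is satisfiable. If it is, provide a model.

Unit clause (¬p_2) forces p_2 = False.
Unit clause (p_5) forces p_5 = True.
Set p_1 = False.
Set p_3 = True.
  then (p_2 ∨ ¬p_3 ∨ p_4) forces p_4 = True.
  then (p_1 ∨ ¬p_3 ∨ p_7) forces p_7 = True.
Set p_6 = True.
All clauses satisfied.

p_1=F, p_2=F, p_3=T, p_4=T, p_5=T, p_6=T, p_7=T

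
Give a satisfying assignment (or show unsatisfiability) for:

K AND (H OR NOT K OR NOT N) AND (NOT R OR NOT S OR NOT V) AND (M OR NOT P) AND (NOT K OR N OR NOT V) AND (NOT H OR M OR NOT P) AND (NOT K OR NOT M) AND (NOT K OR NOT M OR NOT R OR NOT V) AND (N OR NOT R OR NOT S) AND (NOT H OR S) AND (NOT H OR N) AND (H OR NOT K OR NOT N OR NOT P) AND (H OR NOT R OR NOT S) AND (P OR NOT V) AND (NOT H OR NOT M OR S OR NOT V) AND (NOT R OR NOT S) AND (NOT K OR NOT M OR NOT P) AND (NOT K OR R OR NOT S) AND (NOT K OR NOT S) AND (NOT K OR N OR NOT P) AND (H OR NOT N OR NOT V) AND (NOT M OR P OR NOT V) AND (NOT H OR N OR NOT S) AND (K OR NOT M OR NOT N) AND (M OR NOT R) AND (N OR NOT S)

Unit clause (K) forces K = True.
In (NOT K OR NOT M) only NOT M is left, so M = False.
In (NOT K OR NOT S) only NOT S is left, so S = False.
In (M OR NOT R) only NOT R is left, so R = False.
In (M OR NOT P) only NOT P is left, so P = False.
In (NOT H OR S) only NOT H is left, so H = False.
In (P OR NOT V) only NOT V is left, so V = False.
In (H OR NOT K OR NOT N) only NOT N is left, so N = False.
All clauses satisfied.

S: False, N: False, R: False, P: False, K: True, H: False, M: False, V: False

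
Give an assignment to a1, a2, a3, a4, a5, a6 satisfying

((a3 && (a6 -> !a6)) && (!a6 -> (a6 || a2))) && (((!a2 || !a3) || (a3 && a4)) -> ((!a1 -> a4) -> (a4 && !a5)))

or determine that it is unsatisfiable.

a1 = False, a2 = True, a3 = True, a4 = False, a5 = False, a6 = False

  (a3 && (a6 -> !a6)) && (!a6 -> (a6 || a2)) = True
    a3 && (a6 -> !a6) = True
      a6 -> !a6 = True
        !a6 = True
    !a6 -> (a6 || a2) = True
      !a6 = True
      a6 || a2 = True
  ((!a2 || !a3) || (a3 && a4)) -> ((!a1 -> a4) -> (a4 && !a5)) = True
    (!a2 || !a3) || (a3 && a4) = False
      !a2 || !a3 = False
        !a2 = False
        !a3 = False
      a3 && a4 = False
    (!a1 -> a4) -> (a4 && !a5) = True
      !a1 -> a4 = False
        !a1 = True
      a4 && !a5 = False
        !a5 = True
Both conjuncts True, so the formula holds.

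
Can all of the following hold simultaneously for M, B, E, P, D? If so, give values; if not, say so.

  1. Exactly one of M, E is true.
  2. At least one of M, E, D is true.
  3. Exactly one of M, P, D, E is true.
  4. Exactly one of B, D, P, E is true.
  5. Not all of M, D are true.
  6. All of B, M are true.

M=T, B=T, E=F, P=F, D=F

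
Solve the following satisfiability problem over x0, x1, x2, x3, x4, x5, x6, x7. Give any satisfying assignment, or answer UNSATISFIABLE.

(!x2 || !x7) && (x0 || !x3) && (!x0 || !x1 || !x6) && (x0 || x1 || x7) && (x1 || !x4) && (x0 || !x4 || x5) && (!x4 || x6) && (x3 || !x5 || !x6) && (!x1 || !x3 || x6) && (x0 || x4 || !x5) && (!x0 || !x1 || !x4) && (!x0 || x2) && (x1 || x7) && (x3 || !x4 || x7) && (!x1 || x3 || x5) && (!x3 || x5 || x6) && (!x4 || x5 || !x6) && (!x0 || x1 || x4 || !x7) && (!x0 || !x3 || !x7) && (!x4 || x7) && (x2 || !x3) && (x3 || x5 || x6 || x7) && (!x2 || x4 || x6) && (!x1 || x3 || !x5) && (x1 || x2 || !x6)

x0 = False; x1 = False; x2 = False; x3 = False; x4 = False; x5 = False; x6 = False; x7 = True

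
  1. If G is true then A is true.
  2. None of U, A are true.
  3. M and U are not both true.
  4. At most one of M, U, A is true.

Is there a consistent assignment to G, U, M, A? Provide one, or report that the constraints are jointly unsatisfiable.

G = False, U = False, M = True, A = False

  (1) G=F ⇒ A: vacuous ✓
  (2) {U, A}: 0 true — none ✓
  (3) M=T, U=F — not both ✓
  (4) {M, U, A}: 1 true — at most one ✓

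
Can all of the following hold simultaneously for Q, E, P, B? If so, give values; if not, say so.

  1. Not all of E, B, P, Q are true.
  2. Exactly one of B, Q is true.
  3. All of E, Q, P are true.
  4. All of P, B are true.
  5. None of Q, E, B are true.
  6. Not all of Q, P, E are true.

UNSATISFIABLE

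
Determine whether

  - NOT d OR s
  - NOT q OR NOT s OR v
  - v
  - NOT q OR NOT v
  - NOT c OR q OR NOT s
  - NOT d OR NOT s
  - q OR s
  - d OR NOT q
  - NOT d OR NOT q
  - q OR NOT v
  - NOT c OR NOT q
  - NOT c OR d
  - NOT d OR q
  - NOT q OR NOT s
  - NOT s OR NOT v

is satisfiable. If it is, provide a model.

Case v = True:
  (NOT q OR NOT v) forces q = False.
  Clause (q OR NOT v) is falsified — contradiction.
Case v = False:
  Clause (v) is falsified — contradiction.
Both cases fail, so the formula is unsatisfiable.

The formula is unsatisfiable.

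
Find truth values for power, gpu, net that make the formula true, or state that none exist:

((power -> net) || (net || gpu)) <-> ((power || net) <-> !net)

power = True; gpu = True; net = False

  ((power -> net) || (net || gpu)) <-> ((power || net) <-> !net) = True
    (power -> net) || (net || gpu) = True
      power -> net = False
      net || gpu = True
    (power || net) <-> !net = True
      power || net = True
      !net = True
The formula evaluates to True.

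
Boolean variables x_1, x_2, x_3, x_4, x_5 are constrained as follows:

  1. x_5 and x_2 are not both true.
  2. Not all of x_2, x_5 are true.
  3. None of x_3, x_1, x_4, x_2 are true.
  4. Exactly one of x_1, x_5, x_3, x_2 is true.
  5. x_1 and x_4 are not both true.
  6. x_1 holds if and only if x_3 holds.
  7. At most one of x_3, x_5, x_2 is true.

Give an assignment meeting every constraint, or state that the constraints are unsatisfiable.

x_1 = False, x_2 = False, x_3 = False, x_4 = False, x_5 = True

  (1) x_5=T, x_2=F — not both ✓
  (2) {x_2, x_5}: 1/2 true — not all ✓
  (3) {x_3, x_1, x_4, x_2}: 0 true — none ✓
  (4) {x_1, x_5, x_3, x_2}: 1 true — exactly one ✓
  (5) x_1=F, x_4=F — not both ✓
  (6) x_1=F, x_3=F — same ✓
  (7) {x_3, x_5, x_2}: 1 true — at most one ✓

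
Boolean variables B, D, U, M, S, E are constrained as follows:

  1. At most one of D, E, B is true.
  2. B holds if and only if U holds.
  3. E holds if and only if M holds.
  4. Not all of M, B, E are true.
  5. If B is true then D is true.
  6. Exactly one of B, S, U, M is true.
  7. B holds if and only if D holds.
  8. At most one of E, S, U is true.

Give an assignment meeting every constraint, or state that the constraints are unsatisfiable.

B=F; D=F; U=F; M=F; S=T; E=F

  (1) {D, E, B}: 0 true — at most one ✓
  (2) B=F, U=F — same ✓
  (3) E=F, M=F — same ✓
  (4) {M, B, E}: 0/3 true — not all ✓
  (5) B=F ⇒ D: vacuous ✓
  (6) {B, S, U, M}: 1 true — exactly one ✓
  (7) B=F, D=F — same ✓
  (8) {E, S, U}: 1 true — at most one ✓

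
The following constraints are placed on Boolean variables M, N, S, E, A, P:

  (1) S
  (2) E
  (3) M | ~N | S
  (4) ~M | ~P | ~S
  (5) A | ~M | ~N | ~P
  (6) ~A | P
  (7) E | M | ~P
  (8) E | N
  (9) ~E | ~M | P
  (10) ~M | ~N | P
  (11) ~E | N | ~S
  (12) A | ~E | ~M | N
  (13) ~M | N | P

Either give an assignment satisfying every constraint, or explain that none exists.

Unit clause (S) forces S = True.
Unit clause (E) forces E = True.
In (~E | N | ~S) only N is left, so N = True.
Try M = True:
  (~M | ~P | ~S) forces P = False.
  clause (~E | ~M | P) is falsified — backtrack.
So M = False.
Set A = True.
  then (~A | P) forces P = True.
All clauses satisfied.

M: False, N: True, S: True, E: True, A: True, P: True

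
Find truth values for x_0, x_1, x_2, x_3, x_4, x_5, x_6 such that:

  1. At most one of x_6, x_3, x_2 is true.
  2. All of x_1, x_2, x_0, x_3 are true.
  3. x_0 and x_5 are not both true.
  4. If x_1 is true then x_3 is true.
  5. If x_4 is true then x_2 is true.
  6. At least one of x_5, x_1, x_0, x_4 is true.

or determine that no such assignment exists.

Case x_2 = True:
  (1) with x_2=T forces x_6 = False.
  (1) with x_2=T forces x_3 = False.
  Constraint (2) is violated (x_3=F) — contradiction.
Case x_2 = False:
  Constraint (2) is violated (x_2=F) — contradiction.
Both cases fail — unsatisfiable.

The formula is unsatisfiable.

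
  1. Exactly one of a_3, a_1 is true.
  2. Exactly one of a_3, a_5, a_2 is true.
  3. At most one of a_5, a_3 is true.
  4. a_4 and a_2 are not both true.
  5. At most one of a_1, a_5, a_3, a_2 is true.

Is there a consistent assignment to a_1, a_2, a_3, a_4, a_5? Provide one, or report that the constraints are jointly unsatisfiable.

a_1=F, a_2=F, a_3=T, a_4=T, a_5=F

  (1) {a_3, a_1}: 1 true — exactly one ✓
  (2) {a_3, a_5, a_2}: 1 true — exactly one ✓
  (3) {a_5, a_3}: 1 true — at most one ✓
  (4) a_4=T, a_2=F — not both ✓
  (5) {a_1, a_5, a_3, a_2}: 1 true — at most one ✓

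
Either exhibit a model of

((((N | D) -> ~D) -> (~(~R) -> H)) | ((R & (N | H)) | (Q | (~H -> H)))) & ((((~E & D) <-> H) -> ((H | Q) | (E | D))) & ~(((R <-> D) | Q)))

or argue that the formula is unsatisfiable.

R: False; H: False; E: True; Q: False; N: False; D: True

  (((N | D) -> ~D) -> (~(~R) -> H)) | ((R & (N | H)) | (Q | (~H -> H))) = True
    ((N | D) -> ~D) -> (~(~R) -> H) = True
      (N | D) -> ~D = False
        N | D = True
        ~D = False
      ~(~R) -> H = True
        ~(~R) = False
          ~R = True
    (R & (N | H)) | (Q | (~H -> H)) = False
      R & (N | H) = False
        N | H = False
      Q | (~H -> H) = False
        ~H -> H = False
          ~H = True
  (((~E & D) <-> H) -> ((H | Q) | (E | D))) & ~(((R <-> D) | Q)) = True
    ((~E & D) <-> H) -> ((H | Q) | (E | D)) = True
      (~E & D) <-> H = True
        ~E & D = False
          ~E = False
      (H | Q) | (E | D) = True
        H | Q = False
        E | D = True
    ~(((R <-> D) | Q)) = True
      (R <-> D) | Q = False
        R <-> D = False
Both conjuncts True, so the formula holds.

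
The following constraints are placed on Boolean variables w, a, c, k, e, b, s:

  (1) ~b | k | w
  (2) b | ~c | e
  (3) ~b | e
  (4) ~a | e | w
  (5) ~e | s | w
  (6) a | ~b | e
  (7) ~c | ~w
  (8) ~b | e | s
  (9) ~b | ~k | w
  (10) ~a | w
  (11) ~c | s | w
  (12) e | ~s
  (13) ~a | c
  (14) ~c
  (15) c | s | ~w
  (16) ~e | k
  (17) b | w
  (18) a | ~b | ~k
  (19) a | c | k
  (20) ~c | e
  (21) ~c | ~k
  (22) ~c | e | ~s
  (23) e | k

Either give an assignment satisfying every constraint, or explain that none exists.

w: True, a: False, c: False, k: True, e: True, b: False, s: True

Unit clause (~c) forces c = False.
In (~a | c) only ~a is left, so a = False.
In (a | c | k) only k is left, so k = True.
In (a | ~b | ~k) only ~b is left, so b = False.
In (b | w) only w is left, so w = True.
In (c | s | ~w) only s is left, so s = True.
In (e | ~s) only e is left, so e = True.
All clauses satisfied.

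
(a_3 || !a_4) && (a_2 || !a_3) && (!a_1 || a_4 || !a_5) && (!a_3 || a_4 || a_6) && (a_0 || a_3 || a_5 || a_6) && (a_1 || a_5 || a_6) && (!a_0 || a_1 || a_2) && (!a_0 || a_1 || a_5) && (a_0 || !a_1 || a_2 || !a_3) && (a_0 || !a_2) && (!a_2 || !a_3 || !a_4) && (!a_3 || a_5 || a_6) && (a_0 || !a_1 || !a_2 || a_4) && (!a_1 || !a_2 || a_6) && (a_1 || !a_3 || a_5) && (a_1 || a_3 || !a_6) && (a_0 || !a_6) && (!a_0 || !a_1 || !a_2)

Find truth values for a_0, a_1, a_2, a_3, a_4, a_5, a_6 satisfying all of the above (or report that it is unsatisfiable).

Set a_0 = True.
Set a_1 = True.
  then (!a_0 || !a_1 || !a_2) forces a_2 = False.
  then (a_2 || !a_3) forces a_3 = False.
  then (a_3 || !a_4) forces a_4 = False.
  then (!a_1 || a_4 || !a_5) forces a_5 = False.
Set a_6 = True.
All clauses satisfied.

a_0=T; a_1=T; a_2=F; a_3=F; a_4=F; a_5=F; a_6=T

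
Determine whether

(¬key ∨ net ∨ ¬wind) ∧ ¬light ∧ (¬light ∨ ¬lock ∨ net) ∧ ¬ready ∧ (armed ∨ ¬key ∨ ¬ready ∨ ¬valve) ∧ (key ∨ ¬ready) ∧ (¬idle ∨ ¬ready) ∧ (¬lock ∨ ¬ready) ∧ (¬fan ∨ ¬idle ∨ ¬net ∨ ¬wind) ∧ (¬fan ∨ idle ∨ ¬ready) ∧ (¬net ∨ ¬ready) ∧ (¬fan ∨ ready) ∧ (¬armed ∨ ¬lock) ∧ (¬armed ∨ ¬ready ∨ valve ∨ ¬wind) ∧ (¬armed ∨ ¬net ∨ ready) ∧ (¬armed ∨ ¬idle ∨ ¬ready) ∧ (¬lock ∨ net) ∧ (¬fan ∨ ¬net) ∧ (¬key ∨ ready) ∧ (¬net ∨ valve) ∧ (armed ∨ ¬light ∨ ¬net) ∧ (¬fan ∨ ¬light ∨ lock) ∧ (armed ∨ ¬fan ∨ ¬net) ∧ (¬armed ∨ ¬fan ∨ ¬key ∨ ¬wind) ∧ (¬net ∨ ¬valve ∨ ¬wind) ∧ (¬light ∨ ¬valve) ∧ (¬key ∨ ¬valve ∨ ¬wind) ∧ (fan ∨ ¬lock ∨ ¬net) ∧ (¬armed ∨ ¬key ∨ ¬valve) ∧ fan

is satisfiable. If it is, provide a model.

UNSATISFIABLE

Case fan = True:
  (¬light) forces light = False.
  (¬ready) forces ready = False.
  Clause (¬fan ∨ ready) is falsified — contradiction.
Case fan = False:
  Clause (fan) is falsified — contradiction.
Both cases fail, so the formula is unsatisfiable.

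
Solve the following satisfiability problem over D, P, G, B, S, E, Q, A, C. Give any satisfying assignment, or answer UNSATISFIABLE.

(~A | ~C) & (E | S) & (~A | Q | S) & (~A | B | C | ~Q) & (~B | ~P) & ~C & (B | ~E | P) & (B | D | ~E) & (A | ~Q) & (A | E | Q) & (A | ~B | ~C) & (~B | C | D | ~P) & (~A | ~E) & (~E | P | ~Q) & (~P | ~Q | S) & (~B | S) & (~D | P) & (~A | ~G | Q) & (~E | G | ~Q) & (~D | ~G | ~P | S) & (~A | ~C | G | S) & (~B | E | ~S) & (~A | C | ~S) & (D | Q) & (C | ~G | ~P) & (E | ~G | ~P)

D = True, P = True, G = False, B = False, S = True, E = True, Q = False, A = False, C = False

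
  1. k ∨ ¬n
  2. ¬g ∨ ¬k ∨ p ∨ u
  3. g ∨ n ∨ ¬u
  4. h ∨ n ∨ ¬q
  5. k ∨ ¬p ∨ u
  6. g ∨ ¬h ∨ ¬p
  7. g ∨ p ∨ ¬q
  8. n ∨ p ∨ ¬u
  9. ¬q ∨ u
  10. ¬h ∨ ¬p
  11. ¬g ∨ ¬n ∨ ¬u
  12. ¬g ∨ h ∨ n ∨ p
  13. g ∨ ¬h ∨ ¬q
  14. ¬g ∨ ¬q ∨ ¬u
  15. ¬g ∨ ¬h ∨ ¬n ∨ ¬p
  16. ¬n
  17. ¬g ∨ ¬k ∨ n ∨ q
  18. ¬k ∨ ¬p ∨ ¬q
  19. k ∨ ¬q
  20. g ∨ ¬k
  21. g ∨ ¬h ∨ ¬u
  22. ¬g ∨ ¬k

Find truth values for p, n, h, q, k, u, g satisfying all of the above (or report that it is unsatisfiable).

Unit clause (¬n) forces n = False.
Set p = False.
  then (n ∨ p ∨ ¬u) forces u = False.
  then (¬q ∨ u) forces q = False.
Set h = True.
Try k = True:
  (¬g ∨ ¬k ∨ p ∨ u) forces g = False.
  clause (g ∨ ¬k) is falsified — backtrack.
So k = False.
Set g = False.
All clauses satisfied.

p = False; n = False; h = True; q = False; k = False; u = False; g = False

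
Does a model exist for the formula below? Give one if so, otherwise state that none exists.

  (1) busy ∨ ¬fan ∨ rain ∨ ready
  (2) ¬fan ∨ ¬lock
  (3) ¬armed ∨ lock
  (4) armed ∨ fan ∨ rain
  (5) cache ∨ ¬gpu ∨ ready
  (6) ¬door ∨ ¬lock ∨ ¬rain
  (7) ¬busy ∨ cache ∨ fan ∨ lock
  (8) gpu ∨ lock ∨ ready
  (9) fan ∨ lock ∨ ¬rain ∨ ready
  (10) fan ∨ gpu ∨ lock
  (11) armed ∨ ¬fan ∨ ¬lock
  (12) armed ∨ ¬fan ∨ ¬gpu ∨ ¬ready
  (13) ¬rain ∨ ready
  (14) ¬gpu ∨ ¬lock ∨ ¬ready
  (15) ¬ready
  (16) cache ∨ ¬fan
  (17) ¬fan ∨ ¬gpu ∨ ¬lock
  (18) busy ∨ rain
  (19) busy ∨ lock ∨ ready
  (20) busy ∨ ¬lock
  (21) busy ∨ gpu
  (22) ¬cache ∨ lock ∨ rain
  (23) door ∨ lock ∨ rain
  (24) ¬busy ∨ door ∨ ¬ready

Unit clause (¬ready) forces ready = False.
In (¬rain ∨ ready) only ¬rain is left, so rain = False.
In (busy ∨ rain) only busy is left, so busy = True.
Set door = False.
  then (door ∨ lock ∨ rain) forces lock = True.
  then (¬fan ∨ ¬lock) forces fan = False.
  then (armed ∨ fan ∨ rain) forces armed = True.
Set gpu = True.
  then (cache ∨ ¬gpu ∨ ready) forces cache = True.
All clauses satisfied.

door=F; rain=F; gpu=T; cache=T; fan=F; lock=T; armed=T; ready=F; busy=T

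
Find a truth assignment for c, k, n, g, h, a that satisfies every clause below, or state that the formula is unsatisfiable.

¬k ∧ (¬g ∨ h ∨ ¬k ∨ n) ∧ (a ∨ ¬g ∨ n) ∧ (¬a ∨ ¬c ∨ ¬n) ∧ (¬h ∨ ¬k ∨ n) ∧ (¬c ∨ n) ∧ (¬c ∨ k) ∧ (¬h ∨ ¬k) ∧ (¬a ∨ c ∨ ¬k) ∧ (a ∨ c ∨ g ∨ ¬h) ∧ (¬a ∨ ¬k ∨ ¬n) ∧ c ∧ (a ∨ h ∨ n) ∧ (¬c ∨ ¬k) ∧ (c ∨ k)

The formula is unsatisfiable.

Case c = True:
  (¬k) forces k = False.
  Clause (¬c ∨ k) is falsified — contradiction.
Case c = False:
  Clause (c) is falsified — contradiction.
Both cases fail, so the formula is unsatisfiable.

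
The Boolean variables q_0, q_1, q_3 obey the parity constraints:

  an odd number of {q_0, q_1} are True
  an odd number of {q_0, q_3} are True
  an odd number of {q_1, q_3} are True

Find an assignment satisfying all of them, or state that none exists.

No satisfying assignment exists.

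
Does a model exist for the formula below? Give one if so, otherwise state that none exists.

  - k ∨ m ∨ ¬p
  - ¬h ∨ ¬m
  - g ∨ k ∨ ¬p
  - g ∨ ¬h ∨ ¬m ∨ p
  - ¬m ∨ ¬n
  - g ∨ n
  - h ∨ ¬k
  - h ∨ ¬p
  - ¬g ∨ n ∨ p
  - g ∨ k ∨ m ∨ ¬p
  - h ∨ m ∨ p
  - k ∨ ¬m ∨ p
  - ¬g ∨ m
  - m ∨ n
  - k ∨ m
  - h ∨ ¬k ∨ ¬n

h=T, p=T, g=F, m=F, n=T, k=T

Set h = True.
  then (¬h ∨ ¬m) forces m = False.
  then (¬g ∨ m) forces g = False.
  then (m ∨ n) forces n = True.
  then (k ∨ m) forces k = True.
Set p = True.
All clauses satisfied.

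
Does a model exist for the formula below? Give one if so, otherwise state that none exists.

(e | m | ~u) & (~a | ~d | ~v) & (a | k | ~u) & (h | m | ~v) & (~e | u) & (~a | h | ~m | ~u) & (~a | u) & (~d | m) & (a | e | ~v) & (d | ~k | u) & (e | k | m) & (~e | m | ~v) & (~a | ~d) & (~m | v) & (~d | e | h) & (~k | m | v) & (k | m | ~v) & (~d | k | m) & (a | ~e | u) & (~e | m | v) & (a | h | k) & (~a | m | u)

u = True; e = True; h = True; m = True; a = True; v = True; d = False; k = False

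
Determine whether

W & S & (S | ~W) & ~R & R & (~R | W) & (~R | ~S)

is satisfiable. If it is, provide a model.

Unsatisfiable — no assignment works.

Case R = True:
  Clause (~R) is falsified — contradiction.
Case R = False:
  Clause (R) is falsified — contradiction.
Both cases fail, so the formula is unsatisfiable.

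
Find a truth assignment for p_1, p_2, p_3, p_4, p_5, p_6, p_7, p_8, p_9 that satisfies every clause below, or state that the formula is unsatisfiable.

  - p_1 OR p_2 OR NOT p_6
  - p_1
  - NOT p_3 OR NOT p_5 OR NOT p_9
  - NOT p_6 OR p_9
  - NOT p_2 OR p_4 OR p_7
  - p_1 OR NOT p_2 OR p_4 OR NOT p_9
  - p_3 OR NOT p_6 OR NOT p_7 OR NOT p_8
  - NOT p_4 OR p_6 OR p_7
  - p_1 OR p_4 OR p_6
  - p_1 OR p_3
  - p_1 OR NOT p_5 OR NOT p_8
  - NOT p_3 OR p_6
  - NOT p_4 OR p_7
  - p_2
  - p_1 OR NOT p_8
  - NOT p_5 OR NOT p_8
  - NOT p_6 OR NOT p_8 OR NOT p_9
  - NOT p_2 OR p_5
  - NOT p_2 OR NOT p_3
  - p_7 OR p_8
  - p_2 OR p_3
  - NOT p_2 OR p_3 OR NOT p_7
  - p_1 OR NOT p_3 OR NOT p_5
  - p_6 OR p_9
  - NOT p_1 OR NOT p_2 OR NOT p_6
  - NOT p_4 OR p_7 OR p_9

Case p_1 = True:
  (p_2) forces p_2 = True.
  (NOT p_2 OR p_5) forces p_5 = True.
  (NOT p_5 OR NOT p_8) forces p_8 = False.
  (NOT p_2 OR NOT p_3) forces p_3 = False.
  (p_7 OR p_8) forces p_7 = True.
  Clause (NOT p_2 OR p_3 OR NOT p_7) is falsified — contradiction.
Case p_1 = False:
  Clause (p_1) is falsified — contradiction.
Both cases fail, so the formula is unsatisfiable.

Unsatisfiable — no assignment works.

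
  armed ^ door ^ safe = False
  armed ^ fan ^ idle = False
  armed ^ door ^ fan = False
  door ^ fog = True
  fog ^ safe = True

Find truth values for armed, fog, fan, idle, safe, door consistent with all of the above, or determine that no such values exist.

armed=F, fog=F, fan=T, idle=T, safe=T, door=T

armed ^ door ^ safe = F ^ T ^ T = False ✓
armed ^ fan ^ idle = F ^ T ^ T = False ✓
armed ^ door ^ fan = F ^ T ^ T = False ✓
door ^ fog = T ^ F = True ✓
fog ^ safe = F ^ T = True ✓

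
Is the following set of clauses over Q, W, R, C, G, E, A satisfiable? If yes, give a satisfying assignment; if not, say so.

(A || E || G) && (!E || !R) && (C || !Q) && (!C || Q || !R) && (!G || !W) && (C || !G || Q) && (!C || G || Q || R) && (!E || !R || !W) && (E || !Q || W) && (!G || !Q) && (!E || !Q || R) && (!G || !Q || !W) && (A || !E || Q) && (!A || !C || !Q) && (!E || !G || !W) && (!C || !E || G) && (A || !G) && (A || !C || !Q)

Q: False; W: False; R: False; C: False; G: False; E: True; A: True

Set Q = False.
Set W = False.
Set R = False.
Set C = False.
  then (C || !G || Q) forces G = False.
Set E = True.
  then (A || !E || Q) forces A = True.
All clauses satisfied.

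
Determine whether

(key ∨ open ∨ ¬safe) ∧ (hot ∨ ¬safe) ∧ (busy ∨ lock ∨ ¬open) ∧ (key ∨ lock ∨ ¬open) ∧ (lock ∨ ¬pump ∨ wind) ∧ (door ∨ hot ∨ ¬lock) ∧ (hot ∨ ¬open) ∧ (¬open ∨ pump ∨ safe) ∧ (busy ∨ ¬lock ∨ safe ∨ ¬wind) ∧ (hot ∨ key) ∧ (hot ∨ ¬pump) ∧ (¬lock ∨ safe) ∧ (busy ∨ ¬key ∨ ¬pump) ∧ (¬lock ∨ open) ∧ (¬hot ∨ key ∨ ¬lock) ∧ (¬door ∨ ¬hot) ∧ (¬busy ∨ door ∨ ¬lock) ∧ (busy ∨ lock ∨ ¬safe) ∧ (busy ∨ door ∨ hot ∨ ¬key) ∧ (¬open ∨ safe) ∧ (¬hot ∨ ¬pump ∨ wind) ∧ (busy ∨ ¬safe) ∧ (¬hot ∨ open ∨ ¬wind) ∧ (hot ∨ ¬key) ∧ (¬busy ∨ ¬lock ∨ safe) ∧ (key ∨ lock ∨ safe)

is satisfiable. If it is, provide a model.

safe = False, hot = True, lock = False, busy = False, pump = False, open = False, door = False, key = True, wind = False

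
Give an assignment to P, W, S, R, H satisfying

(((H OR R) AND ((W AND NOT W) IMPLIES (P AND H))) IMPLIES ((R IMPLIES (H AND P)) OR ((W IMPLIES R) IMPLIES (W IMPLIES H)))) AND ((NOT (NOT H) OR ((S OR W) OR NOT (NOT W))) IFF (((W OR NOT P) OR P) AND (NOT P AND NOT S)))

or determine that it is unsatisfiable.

P: False; W: True; S: False; R: False; H: True

  ((H OR R) AND ((W AND NOT W) IMPLIES (P AND H))) IMPLIES ((R IMPLIES (H AND P)) OR ((W IMPLIES R) IMPLIES (W IMPLIES H))) = True
    (H OR R) AND ((W AND NOT W) IMPLIES (P AND H)) = True
      H OR R = True
      (W AND NOT W) IMPLIES (P AND H) = True
        W AND NOT W = False
          NOT W = False
        P AND H = False
    (R IMPLIES (H AND P)) OR ((W IMPLIES R) IMPLIES (W IMPLIES H)) = True
      R IMPLIES (H AND P) = True
        H AND P = False
      (W IMPLIES R) IMPLIES (W IMPLIES H) = True
        W IMPLIES R = False
        W IMPLIES H = True
  (NOT (NOT H) OR ((S OR W) OR NOT (NOT W))) IFF (((W OR NOT P) OR P) AND (NOT P AND NOT S)) = True
    NOT (NOT H) OR ((S OR W) OR NOT (NOT W)) = True
      NOT (NOT H) = True
        NOT H = False
      (S OR W) OR NOT (NOT W) = True
        S OR W = True
        NOT (NOT W) = True
          NOT W = False
    ((W OR NOT P) OR P) AND (NOT P AND NOT S) = True
      (W OR NOT P) OR P = True
        W OR NOT P = True
          NOT P = True
      NOT P AND NOT S = True
        NOT P = True
        NOT S = True
Both conjuncts True, so the formula holds.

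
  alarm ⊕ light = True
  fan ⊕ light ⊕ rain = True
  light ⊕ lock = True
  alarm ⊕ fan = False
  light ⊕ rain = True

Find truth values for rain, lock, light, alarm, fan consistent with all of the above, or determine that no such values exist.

rain = False, lock = False, light = True, alarm = False, fan = False

alarm ⊕ light = F ⊕ T = True ✓
fan ⊕ light ⊕ rain = F ⊕ T ⊕ F = True ✓
light ⊕ lock = T ⊕ F = True ✓
alarm ⊕ fan = F ⊕ F = False ✓
light ⊕ rain = T ⊕ F = True ✓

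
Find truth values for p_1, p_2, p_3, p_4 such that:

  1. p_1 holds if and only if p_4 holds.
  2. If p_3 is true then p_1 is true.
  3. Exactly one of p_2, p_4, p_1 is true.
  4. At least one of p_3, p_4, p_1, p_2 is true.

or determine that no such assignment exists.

p_1: False, p_2: True, p_3: False, p_4: False

  (1) p_1=F, p_4=F — same ✓
  (2) p_3=F ⇒ p_1: vacuous ✓
  (3) {p_2, p_4, p_1}: 1 true — exactly one ✓
  (4) {p_3, p_4, p_1, p_2}: 1 true — at least one ✓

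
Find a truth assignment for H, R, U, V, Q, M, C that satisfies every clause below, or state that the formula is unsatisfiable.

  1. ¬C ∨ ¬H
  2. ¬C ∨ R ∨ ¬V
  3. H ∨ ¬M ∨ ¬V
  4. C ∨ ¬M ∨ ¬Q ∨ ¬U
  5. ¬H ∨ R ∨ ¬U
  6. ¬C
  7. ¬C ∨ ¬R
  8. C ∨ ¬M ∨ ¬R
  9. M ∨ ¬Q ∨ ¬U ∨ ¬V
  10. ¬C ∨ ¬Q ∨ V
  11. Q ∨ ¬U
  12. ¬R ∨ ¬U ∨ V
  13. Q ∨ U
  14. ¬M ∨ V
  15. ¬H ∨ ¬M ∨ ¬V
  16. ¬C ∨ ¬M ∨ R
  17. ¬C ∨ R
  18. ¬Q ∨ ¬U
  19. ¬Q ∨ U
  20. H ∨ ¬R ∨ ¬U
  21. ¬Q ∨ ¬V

Case U = True:
  (¬C) forces C = False.
  (Q ∨ ¬U) forces Q = True.
  Clause (¬Q ∨ ¬U) is falsified — contradiction.
Case U = False:
  (¬C) forces C = False.
  (Q ∨ U) forces Q = True.
  Clause (¬Q ∨ U) is falsified — contradiction.
Both cases fail, so the formula is unsatisfiable.

The formula is unsatisfiable.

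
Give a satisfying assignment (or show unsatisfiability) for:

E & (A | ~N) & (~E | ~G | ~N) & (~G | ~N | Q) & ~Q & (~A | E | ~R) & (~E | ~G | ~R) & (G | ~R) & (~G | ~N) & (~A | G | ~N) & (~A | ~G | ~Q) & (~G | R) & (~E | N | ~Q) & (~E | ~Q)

A = True; N = False; G = False; E = True; Q = False; R = False

Unit clause (E) forces E = True.
Unit clause (~Q) forces Q = False.
Set A = True.
Try N = True:
  (~E | ~G | ~N) forces G = False.
  clause (~A | G | ~N) is falsified — backtrack.
So N = False.
Try G = True:
  (~E | ~G | ~R) forces R = False.
  clause (~G | R) is falsified — backtrack.
So G = False.
  then (G | ~R) forces R = False.
All clauses satisfied.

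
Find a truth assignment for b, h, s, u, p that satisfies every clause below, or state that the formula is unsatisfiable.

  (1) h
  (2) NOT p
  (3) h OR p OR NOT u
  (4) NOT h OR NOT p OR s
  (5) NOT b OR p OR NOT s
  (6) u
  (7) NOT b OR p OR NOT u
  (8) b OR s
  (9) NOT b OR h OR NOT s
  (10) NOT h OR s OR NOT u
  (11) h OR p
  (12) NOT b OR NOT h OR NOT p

Unit clause (h) forces h = True.
Unit clause (NOT p) forces p = False.
Unit clause (u) forces u = True.
In (NOT b OR p OR NOT u) only NOT b is left, so b = False.
In (b OR s) only s is left, so s = True.
All clauses satisfied.

b=F, h=T, s=T, u=T, p=F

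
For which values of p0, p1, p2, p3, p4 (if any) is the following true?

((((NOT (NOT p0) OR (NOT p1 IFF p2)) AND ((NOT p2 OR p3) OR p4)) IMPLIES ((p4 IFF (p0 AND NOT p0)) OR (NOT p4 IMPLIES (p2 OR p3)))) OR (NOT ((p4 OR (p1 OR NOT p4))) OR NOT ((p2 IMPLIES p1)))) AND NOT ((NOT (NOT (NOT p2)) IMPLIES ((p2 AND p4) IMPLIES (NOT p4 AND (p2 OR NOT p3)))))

The conjunct NOT ((NOT (NOT (NOT p2)) IMPLIES ((p2 AND p4) IMPLIES (NOT p4 AND (p2 OR NOT p3))))) is unsatisfiable on its own:
  p2=F, p3=F, p4=F: evaluates to False.
  p2=F, p3=F, p4=T: evaluates to False.
  p2=F, p3=T, p4=F: evaluates to False.
  p2=F, p3=T, p4=T: evaluates to False.
  p2=T, p3=F, p4=F: evaluates to False.
  p2=T, p3=F, p4=T: evaluates to False.
  p2=T, p3=T, p4=F: evaluates to False.
  p2=T, p3=T, p4=T: evaluates to False.
So the whole conjunction is unsatisfiable.

Unsatisfiable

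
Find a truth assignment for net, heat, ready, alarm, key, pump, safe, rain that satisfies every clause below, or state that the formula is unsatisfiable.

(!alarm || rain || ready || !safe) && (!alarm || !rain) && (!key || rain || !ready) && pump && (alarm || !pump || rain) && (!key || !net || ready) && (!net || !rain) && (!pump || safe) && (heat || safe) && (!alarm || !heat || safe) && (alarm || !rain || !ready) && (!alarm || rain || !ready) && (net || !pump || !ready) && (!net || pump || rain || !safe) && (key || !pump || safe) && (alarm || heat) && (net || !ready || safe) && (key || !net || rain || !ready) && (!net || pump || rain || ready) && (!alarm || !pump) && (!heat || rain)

net=F, heat=T, ready=F, alarm=F, key=F, pump=T, safe=T, rain=T

Unit clause (pump) forces pump = True.
In (!pump || safe) only safe is left, so safe = True.
In (!alarm || !pump) only !alarm is left, so alarm = False.
In (alarm || !pump || rain) only rain is left, so rain = True.
In (!net || !rain) only !net is left, so net = False.
In (alarm || !rain || !ready) only !ready is left, so ready = False.
In (alarm || heat) only heat is left, so heat = True.
Set key = False.
All clauses satisfied.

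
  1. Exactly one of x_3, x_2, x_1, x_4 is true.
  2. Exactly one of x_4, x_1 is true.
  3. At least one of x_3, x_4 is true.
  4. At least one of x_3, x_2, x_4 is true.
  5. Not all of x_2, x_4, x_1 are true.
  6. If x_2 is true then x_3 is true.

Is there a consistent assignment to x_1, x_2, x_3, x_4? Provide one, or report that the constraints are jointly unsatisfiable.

x_1 = False; x_2 = False; x_3 = False; x_4 = True

  (1) {x_3, x_2, x_1, x_4}: 1 true — exactly one ✓
  (2) {x_4, x_1}: 1 true — exactly one ✓
  (3) {x_3, x_4}: 1 true — at least one ✓
  (4) {x_3, x_2, x_4}: 1 true — at least one ✓
  (5) {x_2, x_4, x_1}: 1/3 true — not all ✓
  (6) x_2=F ⇒ x_3: vacuous ✓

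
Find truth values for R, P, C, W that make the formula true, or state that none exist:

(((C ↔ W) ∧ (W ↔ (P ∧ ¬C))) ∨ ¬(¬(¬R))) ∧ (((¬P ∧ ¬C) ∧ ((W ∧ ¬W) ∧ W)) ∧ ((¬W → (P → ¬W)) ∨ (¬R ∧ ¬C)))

Unsatisfiable — no assignment works.

Case W = True: the conjunct ¬W is False.
Case W = False: the conjunct W is False.
Both cases fail — unsatisfiable.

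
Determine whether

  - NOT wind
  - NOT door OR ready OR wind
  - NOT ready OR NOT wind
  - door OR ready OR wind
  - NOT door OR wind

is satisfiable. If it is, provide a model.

Unit clause (NOT wind) forces wind = False.
In (NOT door OR wind) only NOT door is left, so door = False.
In (door OR ready OR wind) only ready is left, so ready = True.
Check each clause:
  (NOT wind): NOT wind holds.
  (NOT door OR ready OR wind): NOT door holds.
  (NOT ready OR NOT wind): NOT wind holds.
  (door OR ready OR wind): ready holds.
  (NOT door OR wind): NOT door holds.
All clauses satisfied.

ready = True; wind = False; door = False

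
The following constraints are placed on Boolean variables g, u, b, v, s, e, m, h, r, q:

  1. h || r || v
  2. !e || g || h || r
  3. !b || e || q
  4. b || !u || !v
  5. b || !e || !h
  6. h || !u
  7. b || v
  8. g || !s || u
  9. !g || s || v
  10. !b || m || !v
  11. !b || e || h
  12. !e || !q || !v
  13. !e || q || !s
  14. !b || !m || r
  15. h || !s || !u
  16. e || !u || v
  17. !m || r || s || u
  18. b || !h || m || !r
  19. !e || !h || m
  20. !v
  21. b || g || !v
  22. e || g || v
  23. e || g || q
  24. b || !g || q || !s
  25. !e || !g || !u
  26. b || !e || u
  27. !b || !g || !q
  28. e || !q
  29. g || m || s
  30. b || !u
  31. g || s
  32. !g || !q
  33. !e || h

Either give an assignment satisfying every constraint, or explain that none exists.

Unit clause (!v) forces v = False.
In (b || v) only b is left, so b = True.
Try g = True:
  (!g || s || v) forces s = True.
  (!b || !g || !q) forces q = False.
  (!b || e || q) forces e = True.
  clause (!e || q || !s) is falsified — backtrack.
So g = False.
  then (e || g || v) forces e = True.
  then (g || s) forces s = True.
  then (!e || h) forces h = True.
  then (g || !s || u) forces u = True.
  then (!e || q || !s) forces q = True.
  then (!e || !h || m) forces m = True.
  then (!b || !m || r) forces r = True.
All clauses satisfied.

g = False, u = True, b = True, v = False, s = True, e = True, m = True, h = True, r = True, q = True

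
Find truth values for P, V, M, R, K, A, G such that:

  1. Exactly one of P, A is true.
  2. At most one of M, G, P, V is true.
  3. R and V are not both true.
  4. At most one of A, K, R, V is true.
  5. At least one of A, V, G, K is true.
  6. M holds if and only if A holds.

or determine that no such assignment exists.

P = True, V = False, M = False, R = False, K = True, A = False, G = False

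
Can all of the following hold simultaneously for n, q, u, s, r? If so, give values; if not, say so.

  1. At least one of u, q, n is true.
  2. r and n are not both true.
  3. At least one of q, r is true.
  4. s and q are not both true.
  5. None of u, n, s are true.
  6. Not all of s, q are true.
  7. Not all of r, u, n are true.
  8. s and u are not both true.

n: False; q: True; u: False; s: False; r: True

  (1) {u, q, n}: 1 true — at least one ✓
  (2) r=T, n=F — not both ✓
  (3) {q, r}: 2 true — at least one ✓
  (4) s=F, q=T — not both ✓
  (5) {u, n, s}: 0 true — none ✓
  (6) {s, q}: 1/2 true — not all ✓
  (7) {r, u, n}: 1/3 true — not all ✓
  (8) s=F, u=F — not both ✓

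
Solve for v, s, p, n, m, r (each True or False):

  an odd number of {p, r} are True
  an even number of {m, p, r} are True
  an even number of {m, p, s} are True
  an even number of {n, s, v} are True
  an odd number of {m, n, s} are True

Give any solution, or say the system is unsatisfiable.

v = False, s = True, p = False, n = True, m = True, r = True

{p, r}: 1 true → odd ✓
{m, p, r}: 2 true → even ✓
{m, p, s}: 2 true → even ✓
{n, s, v}: 2 true → even ✓
{m, n, s}: 3 true → odd ✓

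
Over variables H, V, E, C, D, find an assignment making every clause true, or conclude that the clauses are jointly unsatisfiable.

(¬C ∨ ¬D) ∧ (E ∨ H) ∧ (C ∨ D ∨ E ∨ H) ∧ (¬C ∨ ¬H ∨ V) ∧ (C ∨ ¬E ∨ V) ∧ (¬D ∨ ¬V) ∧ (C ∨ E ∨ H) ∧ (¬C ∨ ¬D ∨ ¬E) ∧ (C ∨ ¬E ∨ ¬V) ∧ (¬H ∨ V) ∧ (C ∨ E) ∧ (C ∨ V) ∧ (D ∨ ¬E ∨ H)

H=T, V=T, E=T, C=T, D=F

Try H = False:
  (E ∨ H) forces E = True.
  (D ∨ ¬E ∨ H) forces D = True.
  (¬C ∨ ¬D) forces C = False.
  (C ∨ ¬E ∨ V) forces V = True.
  clause (¬D ∨ ¬V) is falsified — backtrack.
So H = True.
  then (¬H ∨ V) forces V = True.
  then (¬D ∨ ¬V) forces D = False.
Set E = True.
  then (C ∨ ¬E ∨ ¬V) forces C = True.
All clauses satisfied.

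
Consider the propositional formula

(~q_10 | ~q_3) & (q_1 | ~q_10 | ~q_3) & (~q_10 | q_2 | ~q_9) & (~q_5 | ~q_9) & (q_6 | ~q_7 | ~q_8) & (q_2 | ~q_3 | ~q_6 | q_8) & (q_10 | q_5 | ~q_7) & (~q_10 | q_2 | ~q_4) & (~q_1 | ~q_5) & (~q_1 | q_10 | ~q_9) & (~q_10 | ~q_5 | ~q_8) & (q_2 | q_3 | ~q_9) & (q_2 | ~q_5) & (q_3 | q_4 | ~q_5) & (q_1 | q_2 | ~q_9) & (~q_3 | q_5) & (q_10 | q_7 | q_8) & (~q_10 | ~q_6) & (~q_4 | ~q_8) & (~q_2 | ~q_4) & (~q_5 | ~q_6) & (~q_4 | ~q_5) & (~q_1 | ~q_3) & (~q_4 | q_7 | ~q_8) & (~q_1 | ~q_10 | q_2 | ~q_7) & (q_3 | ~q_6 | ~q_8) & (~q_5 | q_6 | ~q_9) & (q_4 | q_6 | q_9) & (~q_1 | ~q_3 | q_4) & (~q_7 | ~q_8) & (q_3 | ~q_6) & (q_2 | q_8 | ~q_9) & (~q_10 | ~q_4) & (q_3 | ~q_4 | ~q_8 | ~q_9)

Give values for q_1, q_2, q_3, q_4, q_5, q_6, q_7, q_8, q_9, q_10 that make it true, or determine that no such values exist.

Set q_1 = False.
Set q_2 = True.
  then (~q_2 | ~q_4) forces q_4 = False.
Set q_3 = False.
  then (q_3 | q_4 | ~q_5) forces q_5 = False.
  then (q_3 | ~q_6) forces q_6 = False.
  then (q_4 | q_6 | q_9) forces q_9 = True.
Set q_7 = True.
  then (q_6 | ~q_7 | ~q_8) forces q_8 = False.
  then (q_10 | q_5 | ~q_7) forces q_10 = True.
All clauses satisfied.

q_1 = False, q_2 = True, q_3 = False, q_4 = False, q_5 = False, q_6 = False, q_7 = True, q_8 = False, q_9 = True, q_10 = True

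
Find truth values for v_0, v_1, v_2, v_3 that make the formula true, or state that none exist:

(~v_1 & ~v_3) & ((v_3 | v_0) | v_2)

v_0: True; v_1: False; v_2: False; v_3: False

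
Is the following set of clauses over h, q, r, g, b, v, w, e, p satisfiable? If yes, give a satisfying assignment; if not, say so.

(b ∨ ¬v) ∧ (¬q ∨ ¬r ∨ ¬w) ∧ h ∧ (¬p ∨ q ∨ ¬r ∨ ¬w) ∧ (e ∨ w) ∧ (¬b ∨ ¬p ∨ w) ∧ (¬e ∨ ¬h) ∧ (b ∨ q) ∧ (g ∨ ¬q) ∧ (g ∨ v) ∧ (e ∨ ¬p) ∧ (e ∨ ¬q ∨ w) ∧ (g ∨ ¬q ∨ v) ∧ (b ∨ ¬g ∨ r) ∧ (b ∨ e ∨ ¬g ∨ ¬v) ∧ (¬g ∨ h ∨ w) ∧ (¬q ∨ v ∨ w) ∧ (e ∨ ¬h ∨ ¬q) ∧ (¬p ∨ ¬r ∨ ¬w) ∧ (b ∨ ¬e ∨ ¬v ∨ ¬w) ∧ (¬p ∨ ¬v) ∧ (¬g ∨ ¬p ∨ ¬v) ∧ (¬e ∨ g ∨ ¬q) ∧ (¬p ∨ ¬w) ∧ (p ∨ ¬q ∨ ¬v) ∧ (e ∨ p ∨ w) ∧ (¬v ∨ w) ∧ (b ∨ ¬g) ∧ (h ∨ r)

Unit clause (h) forces h = True.
In (¬e ∨ ¬h) only ¬e is left, so e = False.
In (e ∨ ¬p) only ¬p is left, so p = False.
In (e ∨ ¬h ∨ ¬q) only ¬q is left, so q = False.
In (e ∨ p ∨ w) only w is left, so w = True.
In (b ∨ q) only b is left, so b = True.
Set r = True.
Set g = True.
Set v = False.
All clauses satisfied.

h = True, q = False, r = True, g = True, b = True, v = False, w = True, e = False, p = False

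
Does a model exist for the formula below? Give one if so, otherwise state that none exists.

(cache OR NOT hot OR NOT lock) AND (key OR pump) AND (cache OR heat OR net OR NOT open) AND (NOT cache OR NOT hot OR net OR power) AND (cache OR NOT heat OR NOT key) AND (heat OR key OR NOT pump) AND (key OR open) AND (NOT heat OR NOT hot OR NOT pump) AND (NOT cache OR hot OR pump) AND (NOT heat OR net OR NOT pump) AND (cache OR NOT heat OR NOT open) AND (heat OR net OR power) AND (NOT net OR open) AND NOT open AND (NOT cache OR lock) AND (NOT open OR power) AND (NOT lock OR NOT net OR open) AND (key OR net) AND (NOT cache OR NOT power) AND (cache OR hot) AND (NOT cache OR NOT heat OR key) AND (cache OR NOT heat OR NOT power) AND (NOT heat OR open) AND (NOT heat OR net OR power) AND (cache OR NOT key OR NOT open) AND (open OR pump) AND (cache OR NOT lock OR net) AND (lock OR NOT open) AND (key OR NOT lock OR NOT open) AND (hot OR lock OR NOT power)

Unit clause (NOT open) forces open = False.
In (NOT heat OR open) only NOT heat is left, so heat = False.
In (open OR pump) only pump is left, so pump = True.
In (heat OR key OR NOT pump) only key is left, so key = True.
In (NOT net OR open) only NOT net is left, so net = False.
In (heat OR net OR power) only power is left, so power = True.
In (NOT cache OR NOT power) only NOT cache is left, so cache = False.
In (cache OR hot) only hot is left, so hot = True.
In (cache OR NOT lock OR net) only NOT lock is left, so lock = False.
All clauses satisfied.

open=F, power=T, hot=T, lock=F, key=T, heat=F, cache=F, net=F, pump=T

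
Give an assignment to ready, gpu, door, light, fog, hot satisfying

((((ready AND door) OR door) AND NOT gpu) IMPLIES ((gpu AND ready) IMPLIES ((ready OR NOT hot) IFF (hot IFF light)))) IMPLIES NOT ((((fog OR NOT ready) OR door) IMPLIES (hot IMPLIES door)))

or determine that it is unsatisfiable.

ready = True; gpu = False; door = False; light = True; fog = True; hot = True

  ((((ready AND door) OR door) AND NOT gpu) IMPLIES ((gpu AND ready) IMPLIES ((ready OR NOT hot) IFF (hot IFF light)))) IMPLIES NOT ((((fog OR NOT ready) OR door) IMPLIES (hot IMPLIES door))) = True
    (((ready AND door) OR door) AND NOT gpu) IMPLIES ((gpu AND ready) IMPLIES ((ready OR NOT hot) IFF (hot IFF light))) = True
      ((ready AND door) OR door) AND NOT gpu = False
        (ready AND door) OR door = False
          ready AND door = False
        NOT gpu = True
      (gpu AND ready) IMPLIES ((ready OR NOT hot) IFF (hot IFF light)) = True
        gpu AND ready = False
        (ready OR NOT hot) IFF (hot IFF light) = True
          ready OR NOT hot = True
            NOT hot = False
          hot IFF light = True
    NOT ((((fog OR NOT ready) OR door) IMPLIES (hot IMPLIES door))) = True
      ((fog OR NOT ready) OR door) IMPLIES (hot IMPLIES door) = False
        (fog OR NOT ready) OR door = True
          fog OR NOT ready = True
            NOT ready = False
        hot IMPLIES door = False
The formula evaluates to True.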